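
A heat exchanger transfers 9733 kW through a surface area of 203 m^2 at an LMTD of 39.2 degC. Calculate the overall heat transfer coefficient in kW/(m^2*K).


From Q = U*A*LMTD, U = Q / (A * LMTD)
U = 9733 / (203 * 39.2) = 9733 / 7957.6 = 1.223

1.223 kW/(m^2*K)


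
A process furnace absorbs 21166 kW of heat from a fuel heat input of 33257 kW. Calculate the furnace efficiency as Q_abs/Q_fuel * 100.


Furnace efficiency = Q_absorbed / Q_fuel * 100
= 21166 / 33257 * 100 = 63.64

63.64 %


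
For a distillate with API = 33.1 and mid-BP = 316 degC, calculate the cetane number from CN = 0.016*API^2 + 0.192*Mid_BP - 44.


CN = 0.016 * 33.1^2 + 0.192 * 316 - 44
CN = 17.52976 + 60.672 - 44 = 34.20176

34.20176


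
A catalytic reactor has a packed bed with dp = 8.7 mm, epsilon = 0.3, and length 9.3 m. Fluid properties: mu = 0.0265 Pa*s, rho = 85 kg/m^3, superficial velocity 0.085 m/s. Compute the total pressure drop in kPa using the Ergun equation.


dp = 8.7 mm = 0.0087 m
Viscous term = 150*0.0265*0.085*(1-0.3)^2 / (0.0087^2*0.3^3) = 81012.1
Inertial term = 1.75*85*0.085^2*(1-0.3) / (0.0087*0.3^3) = 3202.65
dP/L = 81012.1 + 3202.65 = 84214.8 Pa/m
dP = 84214.8 * 9.3 / 1000 = 783.2 kPa

783.2 kPa


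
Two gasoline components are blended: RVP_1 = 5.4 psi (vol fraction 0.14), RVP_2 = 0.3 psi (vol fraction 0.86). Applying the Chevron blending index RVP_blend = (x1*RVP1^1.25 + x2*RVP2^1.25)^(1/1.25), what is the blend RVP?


Chevron index: RVP_blend = (sum xi*RVPi^1.25)^(1/1.25)
RVP^1.25 terms: 0.14 * 5.4^1.25 + 0.86 * 0.3^1.25 = 1.34339
RVP_blend = 1.34339^(1/1.25) = 1.266

1.266 psi


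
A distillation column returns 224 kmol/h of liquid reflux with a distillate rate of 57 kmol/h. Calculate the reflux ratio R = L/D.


Reflux ratio definition: R = L / D (liquid returned / distillate withdrawn)
L = 224 kmol/h, D = 57 kmol/h
R = 224 / 57 = 3.930

3.930


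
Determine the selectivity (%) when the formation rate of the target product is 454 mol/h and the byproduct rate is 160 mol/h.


Selectivity = desired / (desired + undesired) * 100
Total products = 454 + 160 = 614 mol/h
S = 454 / 614 * 100
= 0.7394 * 100
= 73.94 %

73.94 %


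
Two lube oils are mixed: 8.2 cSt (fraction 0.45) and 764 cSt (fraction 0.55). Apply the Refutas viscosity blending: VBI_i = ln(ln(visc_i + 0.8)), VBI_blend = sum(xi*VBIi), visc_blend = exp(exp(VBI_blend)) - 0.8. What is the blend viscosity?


Refutas method: VBN_i = 14.534*ln(ln(visc_i + 0.8)) + 10.975, blended linearly by mass fraction; since VBN is linear in VBI_i = ln(ln(visc_i + 0.8)) and the fractions sum to 1, blend VBI directly: visc = exp(exp(VBI_blend)) - 0.8
VBI_1 = ln(ln(8.2 + 0.8)) = 0.787195
VBI_2 = ln(ln(764 + 0.8)) = 1.89305
VBI_blend = 0.45 * 0.787195 + 0.55 * 1.89305 = 1.39542
visc_blend = exp(exp(1.39542)) - 0.8 = 55.84

55.84 cSt


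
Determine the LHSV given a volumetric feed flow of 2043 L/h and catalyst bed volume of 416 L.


LHSV = volumetric feed rate / catalyst volume
= 2043 L/h / 416 L
= 4.911 h^-1

4.911 h^-1


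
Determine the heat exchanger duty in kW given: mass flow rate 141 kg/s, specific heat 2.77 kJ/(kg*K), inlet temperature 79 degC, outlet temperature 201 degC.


Q = m_dot * cp * delta_T
delta_T = 201 - 79 = 122 K
Q = 141 * 2.77 * 122
= 390.57 * 122
= 47649.54 kW

47649.54 kW


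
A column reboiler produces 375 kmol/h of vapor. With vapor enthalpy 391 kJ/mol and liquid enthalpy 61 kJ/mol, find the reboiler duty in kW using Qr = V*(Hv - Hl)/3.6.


Qr = 375 * (391 - 61) / 3.6 = 375 * 330 / 3.6 = 34380

34380 kW


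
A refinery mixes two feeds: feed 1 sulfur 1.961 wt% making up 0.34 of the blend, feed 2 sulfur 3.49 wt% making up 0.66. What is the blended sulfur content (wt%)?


Linear sulfur blending: S_blend = x1*S1 + x2*S2
Contribution 1: 0.34 * 1.961 = 0.66674 wt%
Contribution 2: 0.66 * 3.49 = 2.3034 wt%
S_blend = 0.66674 + 2.3034 = 2.97014

2.97014 wt%


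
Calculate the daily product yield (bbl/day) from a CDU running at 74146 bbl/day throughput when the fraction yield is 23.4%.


Crude throughput = 74146 bbl/day
Fraction yield = 23.4%
yield = throughput * fraction / 100
yield = 74146 * 23.4 / 100 = 17350.164

17350.164 bbl/day


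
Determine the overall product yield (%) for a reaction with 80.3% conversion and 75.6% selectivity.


Overall yield = conversion (%) * selectivity (%) / 100
Conversion = 80.3%, Selectivity = 75.6%
Y = 80.3 * 75.6 / 100
= 60.7068 %

60.7068 %


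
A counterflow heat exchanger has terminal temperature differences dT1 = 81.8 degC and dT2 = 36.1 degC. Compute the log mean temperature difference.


LMTD = (dT1 - dT2) / ln(dT1/dT2)
= (81.8 - 36.1) / ln(81.8 / 36.1) = 45.7 / 0.817984 = 55.87

55.87 degC


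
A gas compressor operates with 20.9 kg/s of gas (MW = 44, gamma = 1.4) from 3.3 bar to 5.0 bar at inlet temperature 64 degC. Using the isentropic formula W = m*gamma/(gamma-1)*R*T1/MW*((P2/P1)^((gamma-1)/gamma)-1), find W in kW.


Isentropic work: W = m*(gamma/(gamma-1))*(R*T1/MW)*((P2/P1)^((gamma-1)/gamma) - 1)
T1 = 64 + 273.15 = 337.15 K
Pressure ratio = 5.0 / 3.3 = 1.51515
Exponent = (1.4 - 1)/1.4 = 0.285714
(P2/P1)^exp - 1 = 1.51515^0.285714 - 1 = 0.126053
W = 20.9 * 1.4 / 0.4 * 8.314 * 337.15 / 44 * 0.126053 = 587.4

587.4 kW


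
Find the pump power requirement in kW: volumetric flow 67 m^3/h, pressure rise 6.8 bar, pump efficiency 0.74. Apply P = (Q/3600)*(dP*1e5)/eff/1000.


Q = 67 / 3600 = 0.0186111 m^3/s
P = 0.0186111 * (6.8 * 1e5) / 0.74 / 1000 = 17.10

17.10 kW


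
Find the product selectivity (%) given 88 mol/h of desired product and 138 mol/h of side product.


Selectivity = desired / (desired + undesired) * 100
Total products = 88 + 138 = 226 mol/h
S = 88 / 226 * 100
= 0.3894 * 100
= 38.94 %

38.94 %


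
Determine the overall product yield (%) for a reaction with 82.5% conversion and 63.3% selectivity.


Overall yield = conversion (%) * selectivity (%) / 100
Conversion = 82.5%, Selectivity = 63.3%
Y = 82.5 * 63.3 / 100
= 52.2225 %

52.2225 %


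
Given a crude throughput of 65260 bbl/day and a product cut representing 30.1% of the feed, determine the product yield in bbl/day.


Crude throughput = 65260 bbl/day
Fraction yield = 30.1%
yield = throughput * fraction / 100
yield = 65260 * 30.1 / 100 = 19643.26

19643.26 bbl/day


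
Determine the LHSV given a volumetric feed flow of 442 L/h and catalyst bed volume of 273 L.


LHSV = volumetric feed rate / catalyst volume
= 442 L/h / 273 L
= 1.619 h^-1

1.619 h^-1


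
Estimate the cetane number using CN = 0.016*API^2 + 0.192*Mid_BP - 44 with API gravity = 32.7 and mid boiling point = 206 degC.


CN = 0.016 * 32.7^2 + 0.192 * 206 - 44
CN = 17.10864 + 39.552 - 44 = 12.66064

12.66064


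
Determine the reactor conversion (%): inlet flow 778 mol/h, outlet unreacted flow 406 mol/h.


X = (F_in - F_out) / F_in * 100
Moles reacted = 778 - 406 = 372
X = 372 / 778 * 100
= 0.4781 * 100
= 47.81 %

47.81 %


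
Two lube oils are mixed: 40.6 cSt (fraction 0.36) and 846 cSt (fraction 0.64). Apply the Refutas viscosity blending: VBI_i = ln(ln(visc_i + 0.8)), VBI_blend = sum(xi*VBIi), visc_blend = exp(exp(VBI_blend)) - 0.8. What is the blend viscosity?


Refutas method: VBN_i = 14.534*ln(ln(visc_i + 0.8)) + 10.975, blended linearly by mass fraction; since VBN is linear in VBI_i = ln(ln(visc_i + 0.8)) and the fractions sum to 1, blend VBI directly: visc = exp(exp(VBI_blend)) - 0.8
VBI_1 = ln(ln(40.6 + 0.8)) = 1.31461
VBI_2 = ln(ln(846 + 0.8)) = 1.90828
VBI_blend = 0.36 * 1.31461 + 0.64 * 1.90828 = 1.69456
visc_blend = exp(exp(1.69456)) - 0.8 = 230.6

230.6 cSt


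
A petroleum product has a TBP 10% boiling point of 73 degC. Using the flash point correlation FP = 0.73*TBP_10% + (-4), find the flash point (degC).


FP = 0.73 * 73 + (-4) = 49.29

49.29 degC


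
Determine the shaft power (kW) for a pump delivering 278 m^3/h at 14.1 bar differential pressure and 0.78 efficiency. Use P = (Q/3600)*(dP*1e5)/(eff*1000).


Q = 278 / 3600 = 0.0772222 m^3/s
P = 0.0772222 * (14.1 * 1e5) / 0.78 / 1000 = 139.6

139.6 kW


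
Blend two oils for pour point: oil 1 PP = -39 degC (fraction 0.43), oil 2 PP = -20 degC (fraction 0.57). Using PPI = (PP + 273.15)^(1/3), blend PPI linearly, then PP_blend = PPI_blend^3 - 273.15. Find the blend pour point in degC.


PPI_1 = (-39 + 273.15)^(1/3) = 6.163557
PPI_2 = (-20 + 273.15)^(1/3) = 6.325953
PPI_blend = 0.43 * 6.163557 + 0.57 * 6.325953 = 6.256123
PP_blend = 6.256123^3 - 273.15 = 244.8589 - 273.15 = -28.29

-28.29 degC


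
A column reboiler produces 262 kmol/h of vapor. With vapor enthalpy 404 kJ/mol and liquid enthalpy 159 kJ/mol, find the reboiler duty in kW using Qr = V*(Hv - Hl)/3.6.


Qr = 262 * (404 - 159) / 3.6 = 262 * 245 / 3.6 = 17830

17830 kW


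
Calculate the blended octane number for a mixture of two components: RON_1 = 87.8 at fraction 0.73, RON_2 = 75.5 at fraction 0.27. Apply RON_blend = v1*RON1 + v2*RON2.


Linear blending: RON_blend = sum(vi * RONi)
Contribution 1: 0.73 * 87.8 = 64.094
Contribution 2: 0.27 * 75.5 = 20.385
RON_blend = 64.094 + 20.385 = 84.479

84.479


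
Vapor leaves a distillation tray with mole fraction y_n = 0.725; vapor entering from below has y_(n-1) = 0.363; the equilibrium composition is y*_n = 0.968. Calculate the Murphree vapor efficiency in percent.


Murphree vapor efficiency: EMV = (y_n - y_(n-1)) / (y*_n - y_(n-1)) * 100
EMV = (0.725 - 0.363) / (0.968 - 0.363) * 100 = 0.362 / 0.605 * 100 = 59.83

59.83 %


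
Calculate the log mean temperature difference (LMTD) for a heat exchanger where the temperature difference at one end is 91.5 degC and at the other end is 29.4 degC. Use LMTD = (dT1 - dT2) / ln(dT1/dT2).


LMTD = (dT1 - dT2) / ln(dT1/dT2)
= (91.5 - 29.4) / ln(91.5 / 29.4) = 62.1 / 1.13534 = 54.70

54.70 degC


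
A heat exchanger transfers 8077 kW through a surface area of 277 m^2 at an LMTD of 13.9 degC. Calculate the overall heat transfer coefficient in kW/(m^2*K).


From Q = U*A*LMTD, U = Q / (A * LMTD)
U = 8077 / (277 * 13.9) = 8077 / 3850.3 = 2.098

2.098 kW/(m^2*K)


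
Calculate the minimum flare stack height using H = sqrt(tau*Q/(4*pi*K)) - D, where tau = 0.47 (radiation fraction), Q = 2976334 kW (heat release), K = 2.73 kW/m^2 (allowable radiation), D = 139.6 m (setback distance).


tau*Q/(4*pi*K) = 0.47 * 2976334 / (4 * pi * 2.73) = 40776.2
sqrt(40776.2) = 201.931
H = 201.931 - 139.6 = 62.33

62.33 m


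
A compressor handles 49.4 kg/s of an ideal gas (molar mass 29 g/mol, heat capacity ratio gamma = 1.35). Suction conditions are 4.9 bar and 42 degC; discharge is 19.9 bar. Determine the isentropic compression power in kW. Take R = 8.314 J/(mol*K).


Isentropic work: W = m*(gamma/(gamma-1))*(R*T1/MW)*((P2/P1)^((gamma-1)/gamma) - 1)
T1 = 42 + 273.15 = 315.15 K
Pressure ratio = 19.9 / 4.9 = 4.06122
Exponent = (1.35 - 1)/1.35 = 0.259259
(P2/P1)^exp - 1 = 4.06122^0.259259 - 1 = 0.438135
W = 49.4 * 1.35 / 0.35 * 8.314 * 315.15 / 29 * 0.438135 = 7543

7543 kW


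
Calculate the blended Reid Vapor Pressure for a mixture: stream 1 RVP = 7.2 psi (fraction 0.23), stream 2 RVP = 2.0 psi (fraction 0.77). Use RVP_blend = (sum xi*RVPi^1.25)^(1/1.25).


Chevron index: RVP_blend = (sum xi*RVPi^1.25)^(1/1.25)
RVP^1.25 terms: 0.23 * 7.2^1.25 + 0.77 * 2.0^1.25 = 4.54403
RVP_blend = 4.54403^(1/1.25) = 3.357

3.357 psi


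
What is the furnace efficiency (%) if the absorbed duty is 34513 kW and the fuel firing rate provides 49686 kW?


Furnace efficiency = Q_absorbed / Q_fuel * 100
= 34513 / 49686 * 100 = 69.46

69.46 %


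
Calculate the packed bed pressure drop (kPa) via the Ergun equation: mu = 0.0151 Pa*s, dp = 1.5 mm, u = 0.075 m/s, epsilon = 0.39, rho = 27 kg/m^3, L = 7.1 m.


dp = 1.5 mm = 0.0015 m
Viscous term = 150*0.0151*0.075*(1-0.39)^2 / (0.0015^2*0.39^3) = 473601
Inertial term = 1.75*27*0.075^2*(1-0.39) / (0.0015*0.39^3) = 1822.09
dP/L = 473601 + 1822.09 = 475423 Pa/m
dP = 475423 * 7.1 / 1000 = 3376 kPa

3376 kPa


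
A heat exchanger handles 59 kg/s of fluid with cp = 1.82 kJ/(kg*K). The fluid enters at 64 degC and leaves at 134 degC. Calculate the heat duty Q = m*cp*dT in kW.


Q = m_dot * cp * delta_T
delta_T = 134 - 64 = 70 K
Q = 59 * 1.82 * 70
= 107.38 * 70
= 7516.6 kW

7516.6 kW


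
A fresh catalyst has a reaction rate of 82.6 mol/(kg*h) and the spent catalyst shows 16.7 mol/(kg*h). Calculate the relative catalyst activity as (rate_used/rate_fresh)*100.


Activity (%) = (rate_used / rate_fresh) * 100
rate_used = 16.7, rate_fresh = 82.6
= (16.7 / 82.6) * 100
= 0.2022 * 100 = 20.22

20.22 %


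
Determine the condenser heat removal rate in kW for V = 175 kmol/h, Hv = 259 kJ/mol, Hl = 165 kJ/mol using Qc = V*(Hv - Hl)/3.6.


Qc = 175 * (259 - 165) / 3.6 = 175 * 94 / 3.6 = 4569

4569 kW


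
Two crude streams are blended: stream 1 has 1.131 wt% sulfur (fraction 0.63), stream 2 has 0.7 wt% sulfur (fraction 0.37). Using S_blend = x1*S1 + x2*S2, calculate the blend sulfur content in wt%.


Linear sulfur blending: S_blend = x1*S1 + x2*S2
Contribution 1: 0.63 * 1.131 = 0.71253 wt%
Contribution 2: 0.37 * 0.7 = 0.259 wt%
S_blend = 0.71253 + 0.259 = 0.97153

0.97153 wt%


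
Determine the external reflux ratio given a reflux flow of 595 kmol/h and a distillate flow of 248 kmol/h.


Reflux ratio definition: R = L / D (liquid returned / distillate withdrawn)
L = 595 kmol/h, D = 248 kmol/h
R = 595 / 248 = 2.399

2.399


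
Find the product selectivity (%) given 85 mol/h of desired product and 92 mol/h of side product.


Selectivity = desired / (desired + undesired) * 100
Total products = 85 + 92 = 177 mol/h
S = 85 / 177 * 100
= 0.4802 * 100
= 48.02 %

48.02 %


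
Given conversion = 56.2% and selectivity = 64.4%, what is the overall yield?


Overall yield = conversion (%) * selectivity (%) / 100
Conversion = 56.2%, Selectivity = 64.4%
Y = 56.2 * 64.4 / 100
= 36.1928 %

36.1928 %


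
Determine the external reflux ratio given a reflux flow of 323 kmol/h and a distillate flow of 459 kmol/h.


Reflux ratio definition: R = L / D (liquid returned / distillate withdrawn)
L = 323 kmol/h, D = 459 kmol/h
R = 323 / 459 = 0.7037

0.7037


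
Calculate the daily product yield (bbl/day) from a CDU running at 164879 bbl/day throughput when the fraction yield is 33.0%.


Crude throughput = 164879 bbl/day
Fraction yield = 33.0%
yield = throughput * fraction / 100
yield = 164879 * 33.0 / 100 = 54410.07

54410.07 bbl/day


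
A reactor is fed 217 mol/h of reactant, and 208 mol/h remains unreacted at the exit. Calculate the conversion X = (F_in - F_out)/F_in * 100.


X = (F_in - F_out) / F_in * 100
Moles reacted = 217 - 208 = 9
X = 9 / 217 * 100
= 0.04147 * 100
= 4.147 %

4.147 %


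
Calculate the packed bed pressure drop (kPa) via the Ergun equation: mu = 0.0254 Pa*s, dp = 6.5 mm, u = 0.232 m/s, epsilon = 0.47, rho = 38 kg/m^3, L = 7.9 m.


dp = 6.5 mm = 0.0065 m
Viscous term = 150*0.0254*0.232*(1-0.47)^2 / (0.0065^2*0.47^3) = 56603.6
Inertial term = 1.75*38*0.232^2*(1-0.47) / (0.0065*0.47^3) = 2811.04
dP/L = 56603.6 + 2811.04 = 59414.6 Pa/m
dP = 59414.6 * 7.9 / 1000 = 469.4 kPa

469.4 kPa


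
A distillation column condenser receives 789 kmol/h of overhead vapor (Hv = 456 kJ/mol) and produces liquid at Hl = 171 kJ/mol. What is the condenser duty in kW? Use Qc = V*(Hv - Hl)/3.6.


Qc = 789 * (456 - 171) / 3.6 = 789 * 285 / 3.6 = 62460

62460 kW


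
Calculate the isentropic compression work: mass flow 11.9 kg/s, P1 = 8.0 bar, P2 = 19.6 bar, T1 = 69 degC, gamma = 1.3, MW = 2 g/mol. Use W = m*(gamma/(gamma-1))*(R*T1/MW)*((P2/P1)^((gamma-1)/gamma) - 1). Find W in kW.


Isentropic work: W = m*(gamma/(gamma-1))*(R*T1/MW)*((P2/P1)^((gamma-1)/gamma) - 1)
T1 = 69 + 273.15 = 342.15 K
Pressure ratio = 19.6 / 8.0 = 2.45
Exponent = (1.3 - 1)/1.3 = 0.230769
(P2/P1)^exp - 1 = 2.45^0.230769 - 1 = 0.229723
W = 11.9 * 1.3 / 0.3 * 8.314 * 342.15 / 2 * 0.229723 = 16850

16850 kW


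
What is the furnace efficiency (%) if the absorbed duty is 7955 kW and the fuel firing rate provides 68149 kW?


Furnace efficiency = Q_absorbed / Q_fuel * 100
= 7955 / 68149 * 100 = 11.67

11.67 %


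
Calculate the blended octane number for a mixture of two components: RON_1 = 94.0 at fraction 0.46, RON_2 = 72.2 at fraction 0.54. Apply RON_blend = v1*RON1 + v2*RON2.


Linear blending: RON_blend = sum(vi * RONi)
Contribution 1: 0.46 * 94.0 = 43.24
Contribution 2: 0.54 * 72.2 = 38.988
RON_blend = 43.24 + 38.988 = 82.228

82.228


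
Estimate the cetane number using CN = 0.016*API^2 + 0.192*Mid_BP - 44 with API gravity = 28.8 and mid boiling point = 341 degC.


CN = 0.016 * 28.8^2 + 0.192 * 341 - 44
CN = 13.27104 + 65.472 - 44 = 34.74304

34.74304


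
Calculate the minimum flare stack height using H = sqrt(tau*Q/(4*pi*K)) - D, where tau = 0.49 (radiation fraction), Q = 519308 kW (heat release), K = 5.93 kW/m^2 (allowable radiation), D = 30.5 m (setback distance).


tau*Q/(4*pi*K) = 0.49 * 519308 / (4 * pi * 5.93) = 3414.73
sqrt(3414.73) = 58.4357
H = 58.4357 - 30.5 = 27.94

27.94 m


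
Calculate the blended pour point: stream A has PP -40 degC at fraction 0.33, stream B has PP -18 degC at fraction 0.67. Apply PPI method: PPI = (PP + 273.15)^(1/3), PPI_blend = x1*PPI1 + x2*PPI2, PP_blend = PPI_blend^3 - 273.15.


PPI_1 = (-40 + 273.15)^(1/3) = 6.15477
PPI_2 = (-18 + 273.15)^(1/3) = 6.342569
PPI_blend = 0.33 * 6.15477 + 0.67 * 6.342569 = 6.280595
PP_blend = 6.280595^3 - 273.15 = 247.7436 - 273.15 = -25.41

-25.41 degC


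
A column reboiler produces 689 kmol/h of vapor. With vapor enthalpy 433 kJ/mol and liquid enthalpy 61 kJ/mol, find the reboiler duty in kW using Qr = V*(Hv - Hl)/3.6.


Qr = 689 * (433 - 61) / 3.6 = 689 * 372 / 3.6 = 71200

71200 kW


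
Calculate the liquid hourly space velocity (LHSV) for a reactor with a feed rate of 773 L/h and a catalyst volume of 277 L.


LHSV = volumetric feed rate / catalyst volume
= 773 L/h / 277 L
= 2.791 h^-1

2.791 h^-1


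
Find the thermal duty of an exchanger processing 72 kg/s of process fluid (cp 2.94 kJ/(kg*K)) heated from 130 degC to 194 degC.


Q = m_dot * cp * delta_T
delta_T = 194 - 130 = 64 K
Q = 72 * 2.94 * 64
= 211.68 * 64
= 13547.52 kW

13547.52 kW


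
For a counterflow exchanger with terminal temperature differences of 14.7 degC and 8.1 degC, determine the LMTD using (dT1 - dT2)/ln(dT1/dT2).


LMTD = (dT1 - dT2) / ln(dT1/dT2)
= (14.7 - 8.1) / ln(14.7 / 8.1) = 6.6 / 0.595983 = 11.07

11.07 degC


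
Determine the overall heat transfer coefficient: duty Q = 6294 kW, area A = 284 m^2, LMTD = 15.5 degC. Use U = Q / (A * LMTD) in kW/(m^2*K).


From Q = U*A*LMTD, U = Q / (A * LMTD)
U = 6294 / (284 * 15.5) = 6294 / 4402 = 1.430

1.430 kW/(m^2*K)


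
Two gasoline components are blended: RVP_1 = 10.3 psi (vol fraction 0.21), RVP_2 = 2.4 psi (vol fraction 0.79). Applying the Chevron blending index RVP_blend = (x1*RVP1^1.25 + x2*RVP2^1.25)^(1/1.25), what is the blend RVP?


Chevron index: RVP_blend = (sum xi*RVPi^1.25)^(1/1.25)
RVP^1.25 terms: 0.21 * 10.3^1.25 + 0.79 * 2.4^1.25 = 6.23483
RVP_blend = 6.23483^(1/1.25) = 4.324

4.324 psi


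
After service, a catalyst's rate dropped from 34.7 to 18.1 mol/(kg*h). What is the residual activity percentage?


Activity (%) = (rate_used / rate_fresh) * 100
rate_used = 18.1, rate_fresh = 34.7
= (18.1 / 34.7) * 100
= 0.5216 * 100 = 52.16

52.16 %


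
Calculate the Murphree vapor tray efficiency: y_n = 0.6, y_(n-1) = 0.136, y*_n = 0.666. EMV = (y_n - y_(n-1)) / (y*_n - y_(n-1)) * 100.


Murphree vapor efficiency: EMV = (y_n - y_(n-1)) / (y*_n - y_(n-1)) * 100
EMV = (0.6 - 0.136) / (0.666 - 0.136) * 100 = 0.464 / 0.53 * 100 = 87.55

87.55 %


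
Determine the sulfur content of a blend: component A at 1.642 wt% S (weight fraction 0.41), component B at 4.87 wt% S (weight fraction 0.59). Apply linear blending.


Linear sulfur blending: S_blend = x1*S1 + x2*S2
Contribution 1: 0.41 * 1.642 = 0.67322 wt%
Contribution 2: 0.59 * 4.87 = 2.8733 wt%
S_blend = 0.67322 + 2.8733 = 3.54652

3.54652 wt%


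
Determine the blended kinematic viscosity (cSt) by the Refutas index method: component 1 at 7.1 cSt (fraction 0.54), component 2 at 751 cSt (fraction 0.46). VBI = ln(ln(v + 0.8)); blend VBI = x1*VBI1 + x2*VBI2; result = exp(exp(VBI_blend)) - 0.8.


Refutas method: VBN_i = 14.534*ln(ln(visc_i + 0.8)) + 10.975, blended linearly by mass fraction; since VBN is linear in VBI_i = ln(ln(visc_i + 0.8)) and the fractions sum to 1, blend VBI directly: visc = exp(exp(VBI_blend)) - 0.8
VBI_1 = ln(ln(7.1 + 0.8)) = 0.726032
VBI_2 = ln(ln(751 + 0.8)) = 1.89047
VBI_blend = 0.54 * 0.726032 + 0.46 * 1.89047 = 1.26167
visc_blend = exp(exp(1.26167)) - 0.8 = 33.37

33.37 cSt


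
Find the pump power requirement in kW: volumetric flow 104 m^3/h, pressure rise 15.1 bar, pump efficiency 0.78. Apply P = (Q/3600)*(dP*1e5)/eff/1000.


Q = 104 / 3600 = 0.0288889 m^3/s
P = 0.0288889 * (15.1 * 1e5) / 0.78 / 1000 = 55.93

55.93 kW


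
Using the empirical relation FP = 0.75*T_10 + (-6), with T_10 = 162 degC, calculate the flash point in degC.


FP = 0.75 * 162 + (-6) = 115.5

115.5 degC


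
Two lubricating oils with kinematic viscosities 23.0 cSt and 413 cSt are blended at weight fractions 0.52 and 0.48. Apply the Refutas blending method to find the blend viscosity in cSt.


Refutas method: VBN_i = 14.534*ln(ln(visc_i + 0.8)) + 10.975, blended linearly by mass fraction; since VBN is linear in VBI_i = ln(ln(visc_i + 0.8)) and the fractions sum to 1, blend VBI directly: visc = exp(exp(VBI_blend)) - 0.8
VBI_1 = ln(ln(23.0 + 0.8)) = 1.15363
VBI_2 = ln(ln(413 + 0.8)) = 1.79598
VBI_blend = 0.52 * 1.15363 + 0.48 * 1.79598 = 1.46196
visc_blend = exp(exp(1.46196)) - 0.8 = 73.97

73.97 cSt


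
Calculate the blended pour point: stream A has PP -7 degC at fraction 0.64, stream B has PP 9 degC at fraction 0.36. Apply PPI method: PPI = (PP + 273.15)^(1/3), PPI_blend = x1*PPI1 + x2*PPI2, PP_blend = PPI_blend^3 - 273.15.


PPI_1 = (-7 + 273.15)^(1/3) = 6.432436
PPI_2 = (9 + 273.15)^(1/3) = 6.558835
PPI_blend = 0.64 * 6.432436 + 0.36 * 6.558835 = 6.47794
PP_blend = 6.47794^3 - 273.15 = 271.8384 - 273.15 = -1.31

-1.31 degC


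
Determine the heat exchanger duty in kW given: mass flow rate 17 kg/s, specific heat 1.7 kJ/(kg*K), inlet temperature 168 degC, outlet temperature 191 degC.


Q = m_dot * cp * delta_T
delta_T = 191 - 168 = 23 K
Q = 17 * 1.7 * 23
= 28.9 * 23
= 664.7 kW

664.7 kW


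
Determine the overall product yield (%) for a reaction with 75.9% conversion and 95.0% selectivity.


Overall yield = conversion (%) * selectivity (%) / 100
Conversion = 75.9%, Selectivity = 95.0%
Y = 75.9 * 95.0 / 100
= 72.105 %

72.105 %


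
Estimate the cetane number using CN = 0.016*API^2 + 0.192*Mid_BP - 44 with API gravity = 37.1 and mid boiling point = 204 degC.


CN = 0.016 * 37.1^2 + 0.192 * 204 - 44
CN = 22.02256 + 39.168 - 44 = 17.19056

17.19056


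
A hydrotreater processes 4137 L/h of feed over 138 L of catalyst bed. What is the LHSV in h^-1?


LHSV = volumetric feed rate / catalyst volume
= 4137 L/h / 138 L
= 29.98 h^-1

29.98 h^-1


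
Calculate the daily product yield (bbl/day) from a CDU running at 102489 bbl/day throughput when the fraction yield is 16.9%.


Crude throughput = 102489 bbl/day
Fraction yield = 16.9%
yield = throughput * fraction / 100
yield = 102489 * 16.9 / 100 = 17320.641

17320.641 bbl/day


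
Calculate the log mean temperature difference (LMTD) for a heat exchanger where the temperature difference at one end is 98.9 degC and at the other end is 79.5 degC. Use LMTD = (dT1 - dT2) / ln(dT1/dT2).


LMTD = (dT1 - dT2) / ln(dT1/dT2)
= (98.9 - 79.5) / ln(98.9 / 79.5) = 19.4 / 0.218352 = 88.85

88.85 degC


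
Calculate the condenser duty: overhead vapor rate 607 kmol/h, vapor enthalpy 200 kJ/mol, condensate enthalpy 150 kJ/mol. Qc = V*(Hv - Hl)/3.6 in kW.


Qc = 607 * (200 - 150) / 3.6 = 607 * 50 / 3.6 = 8431

8431 kW


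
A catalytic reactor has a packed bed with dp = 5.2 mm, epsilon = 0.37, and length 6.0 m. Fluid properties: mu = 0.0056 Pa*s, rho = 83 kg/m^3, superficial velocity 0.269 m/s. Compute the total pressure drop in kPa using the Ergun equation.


dp = 5.2 mm = 0.0052 m
Viscous term = 150*0.0056*0.269*(1-0.37)^2 / (0.0052^2*0.37^3) = 65478.8
Inertial term = 1.75*83*0.269^2*(1-0.37) / (0.0052*0.37^3) = 25139.3
dP/L = 65478.8 + 25139.3 = 90618.1 Pa/m
dP = 90618.1 * 6.0 / 1000 = 543.7 kPa

543.7 kPa


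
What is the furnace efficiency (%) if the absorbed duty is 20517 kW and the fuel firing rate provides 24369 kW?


Furnace efficiency = Q_absorbed / Q_fuel * 100
= 20517 / 24369 * 100 = 84.19

84.19 %


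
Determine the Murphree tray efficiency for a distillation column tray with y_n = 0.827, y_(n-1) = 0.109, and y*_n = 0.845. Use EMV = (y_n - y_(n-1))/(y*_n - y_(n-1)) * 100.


Murphree vapor efficiency: EMV = (y_n - y_(n-1)) / (y*_n - y_(n-1)) * 100
EMV = (0.827 - 0.109) / (0.845 - 0.109) * 100 = 0.718 / 0.736 * 100 = 97.55

97.55 %


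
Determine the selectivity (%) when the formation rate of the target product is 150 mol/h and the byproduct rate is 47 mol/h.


Selectivity = desired / (desired + undesired) * 100
Total products = 150 + 47 = 197 mol/h
S = 150 / 197 * 100
= 0.7614 * 100
= 76.14 %

76.14 %


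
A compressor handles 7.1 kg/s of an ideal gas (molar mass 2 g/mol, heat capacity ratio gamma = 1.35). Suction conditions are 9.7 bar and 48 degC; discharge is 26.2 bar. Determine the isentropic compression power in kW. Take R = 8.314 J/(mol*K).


Isentropic work: W = m*(gamma/(gamma-1))*(R*T1/MW)*((P2/P1)^((gamma-1)/gamma) - 1)
T1 = 48 + 273.15 = 321.15 K
Pressure ratio = 26.2 / 9.7 = 2.70103
Exponent = (1.35 - 1)/1.35 = 0.259259
(P2/P1)^exp - 1 = 2.70103^0.259259 - 1 = 0.293832
W = 7.1 * 1.35 / 0.35 * 8.314 * 321.15 / 2 * 0.293832 = 10740

10740 kW


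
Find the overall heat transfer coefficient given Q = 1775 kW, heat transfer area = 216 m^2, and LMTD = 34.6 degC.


From Q = U*A*LMTD, U = Q / (A * LMTD)
U = 1775 / (216 * 34.6) = 1775 / 7473.6 = 0.2375

0.2375 kW/(m^2*K)


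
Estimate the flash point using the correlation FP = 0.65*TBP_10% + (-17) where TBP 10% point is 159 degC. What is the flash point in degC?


FP = 0.65 * 159 + (-17) = 86.35

86.35 degC


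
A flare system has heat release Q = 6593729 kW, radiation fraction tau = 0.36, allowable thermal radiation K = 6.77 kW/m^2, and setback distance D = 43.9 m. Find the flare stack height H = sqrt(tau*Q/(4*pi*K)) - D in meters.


tau*Q/(4*pi*K) = 0.36 * 6593729 / (4 * pi * 6.77) = 27902
sqrt(27902) = 167.039
H = 167.039 - 43.9 = 123.1

123.1 m


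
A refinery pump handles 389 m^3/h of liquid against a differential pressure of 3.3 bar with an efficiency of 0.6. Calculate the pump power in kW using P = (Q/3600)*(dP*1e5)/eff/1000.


Q = 389 / 3600 = 0.108056 m^3/s
P = 0.108056 * (3.3 * 1e5) / 0.6 / 1000 = 59.43

59.43 kW


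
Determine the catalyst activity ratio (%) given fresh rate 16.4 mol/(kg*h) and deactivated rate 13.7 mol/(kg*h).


Activity (%) = (rate_used / rate_fresh) * 100
rate_used = 13.7, rate_fresh = 16.4
= (13.7 / 16.4) * 100
= 0.8354 * 100 = 83.54

83.54 %


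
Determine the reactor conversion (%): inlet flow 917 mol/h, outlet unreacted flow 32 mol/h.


X = (F_in - F_out) / F_in * 100
Moles reacted = 917 - 32 = 885
X = 885 / 917 * 100
= 0.9651 * 100
= 96.51 %

96.51 %


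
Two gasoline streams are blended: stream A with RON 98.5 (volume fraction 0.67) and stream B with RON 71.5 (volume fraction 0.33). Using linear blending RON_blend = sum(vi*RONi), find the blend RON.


Linear blending: RON_blend = sum(vi * RONi)
Contribution 1: 0.67 * 98.5 = 65.995
Contribution 2: 0.33 * 71.5 = 23.595
RON_blend = 65.995 + 23.595 = 89.59

89.59


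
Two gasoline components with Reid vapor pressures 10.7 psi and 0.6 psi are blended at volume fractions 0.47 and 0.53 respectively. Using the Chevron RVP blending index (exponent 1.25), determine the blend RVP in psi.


Chevron index: RVP_blend = (sum xi*RVPi^1.25)^(1/1.25)
RVP^1.25 terms: 0.47 * 10.7^1.25 + 0.53 * 0.6^1.25 = 9.3754
RVP_blend = 9.3754^(1/1.25) = 5.992

5.992 psi


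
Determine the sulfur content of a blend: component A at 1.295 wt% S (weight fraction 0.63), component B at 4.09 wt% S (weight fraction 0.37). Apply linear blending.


Linear sulfur blending: S_blend = x1*S1 + x2*S2
Contribution 1: 0.63 * 1.295 = 0.81585 wt%
Contribution 2: 0.37 * 4.09 = 1.5133 wt%
S_blend = 0.81585 + 1.5133 = 2.32915

2.32915 wt%


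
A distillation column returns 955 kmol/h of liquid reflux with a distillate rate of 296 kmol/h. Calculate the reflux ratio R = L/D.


Reflux ratio definition: R = L / D (liquid returned / distillate withdrawn)
L = 955 kmol/h, D = 296 kmol/h
R = 955 / 296 = 3.226

3.226


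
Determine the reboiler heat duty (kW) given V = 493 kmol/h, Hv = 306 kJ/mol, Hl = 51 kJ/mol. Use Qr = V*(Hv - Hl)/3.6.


Qr = 493 * (306 - 51) / 3.6 = 493 * 255 / 3.6 = 34920

34920 kW


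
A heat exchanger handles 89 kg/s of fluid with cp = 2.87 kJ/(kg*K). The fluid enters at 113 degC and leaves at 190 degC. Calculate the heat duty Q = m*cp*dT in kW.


Q = m_dot * cp * delta_T
delta_T = 190 - 113 = 77 K
Q = 89 * 2.87 * 77
= 255.43 * 77
= 19668.11 kW

19668.11 kW


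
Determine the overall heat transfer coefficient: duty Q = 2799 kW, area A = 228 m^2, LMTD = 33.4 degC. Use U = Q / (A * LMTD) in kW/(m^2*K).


From Q = U*A*LMTD, U = Q / (A * LMTD)
U = 2799 / (228 * 33.4) = 2799 / 7615.2 = 0.3676

0.3676 kW/(m^2*K)


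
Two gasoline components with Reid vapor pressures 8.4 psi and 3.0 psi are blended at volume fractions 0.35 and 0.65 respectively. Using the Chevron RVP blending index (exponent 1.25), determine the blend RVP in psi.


Chevron index: RVP_blend = (sum xi*RVPi^1.25)^(1/1.25)
RVP^1.25 terms: 0.35 * 8.4^1.25 + 0.65 * 3.0^1.25 = 7.57149
RVP_blend = 7.57149^(1/1.25) = 5.051

5.051 psi


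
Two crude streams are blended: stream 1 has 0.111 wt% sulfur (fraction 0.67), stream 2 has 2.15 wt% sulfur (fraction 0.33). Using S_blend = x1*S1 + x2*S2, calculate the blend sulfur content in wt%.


Linear sulfur blending: S_blend = x1*S1 + x2*S2
Contribution 1: 0.67 * 0.111 = 0.07437 wt%
Contribution 2: 0.33 * 2.15 = 0.7095 wt%
S_blend = 0.07437 + 0.7095 = 0.78387

0.78387 wt%


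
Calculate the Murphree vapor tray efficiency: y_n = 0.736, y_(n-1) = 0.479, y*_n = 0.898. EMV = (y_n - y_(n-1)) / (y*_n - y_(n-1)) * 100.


Murphree vapor efficiency: EMV = (y_n - y_(n-1)) / (y*_n - y_(n-1)) * 100
EMV = (0.736 - 0.479) / (0.898 - 0.479) * 100 = 0.257 / 0.419 * 100 = 61.34

61.34 %


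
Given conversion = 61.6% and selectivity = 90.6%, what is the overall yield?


Overall yield = conversion (%) * selectivity (%) / 100
Conversion = 61.6%, Selectivity = 90.6%
Y = 61.6 * 90.6 / 100
= 55.8096 %

55.8096 %


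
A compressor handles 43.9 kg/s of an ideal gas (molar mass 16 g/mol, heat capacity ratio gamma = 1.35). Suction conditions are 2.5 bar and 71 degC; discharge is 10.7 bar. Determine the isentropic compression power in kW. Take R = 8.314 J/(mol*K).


Isentropic work: W = m*(gamma/(gamma-1))*(R*T1/MW)*((P2/P1)^((gamma-1)/gamma) - 1)
T1 = 71 + 273.15 = 344.15 K
Pressure ratio = 10.7 / 2.5 = 4.28
Exponent = (1.35 - 1)/1.35 = 0.259259
(P2/P1)^exp - 1 = 4.28^0.259259 - 1 = 0.457832
W = 43.9 * 1.35 / 0.35 * 8.314 * 344.15 / 16 * 0.457832 = 13860

13860 kW


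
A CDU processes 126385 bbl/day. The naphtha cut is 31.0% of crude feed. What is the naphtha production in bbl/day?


Crude throughput = 126385 bbl/day
Fraction yield = 31.0%
yield = throughput * fraction / 100
yield = 126385 * 31.0 / 100 = 39179.35

39179.35 bbl/day


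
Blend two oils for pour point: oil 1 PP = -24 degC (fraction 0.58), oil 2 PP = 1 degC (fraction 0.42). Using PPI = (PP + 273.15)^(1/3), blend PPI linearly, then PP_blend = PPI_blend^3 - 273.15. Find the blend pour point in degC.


PPI_1 = (-24 + 273.15)^(1/3) = 6.292458
PPI_2 = (1 + 273.15)^(1/3) = 6.49625
PPI_blend = 0.58 * 6.292458 + 0.42 * 6.49625 = 6.378051
PP_blend = 6.378051^3 - 273.15 = 259.4561 - 273.15 = -13.69

-13.69 degC


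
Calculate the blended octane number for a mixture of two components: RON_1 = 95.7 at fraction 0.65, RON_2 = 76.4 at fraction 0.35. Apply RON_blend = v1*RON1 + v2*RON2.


Linear blending: RON_blend = sum(vi * RONi)
Contribution 1: 0.65 * 95.7 = 62.205
Contribution 2: 0.35 * 76.4 = 26.74
RON_blend = 62.205 + 26.74 = 88.945

88.945


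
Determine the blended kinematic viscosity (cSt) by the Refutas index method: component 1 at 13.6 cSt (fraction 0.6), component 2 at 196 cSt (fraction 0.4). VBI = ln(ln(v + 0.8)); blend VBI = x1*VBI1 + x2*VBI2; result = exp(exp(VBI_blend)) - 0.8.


Refutas method: VBN_i = 14.534*ln(ln(visc_i + 0.8)) + 10.975, blended linearly by mass fraction; since VBN is linear in VBI_i = ln(ln(visc_i + 0.8)) and the fractions sum to 1, blend VBI directly: visc = exp(exp(VBI_blend)) - 0.8
VBI_1 = ln(ln(13.6 + 0.8)) = 0.98104
VBI_2 = ln(ln(196 + 0.8)) = 1.66434
VBI_blend = 0.6 * 0.98104 + 0.4 * 1.66434 = 1.25436
visc_blend = exp(exp(1.25436)) - 0.8 = 32.50

32.50 cSt


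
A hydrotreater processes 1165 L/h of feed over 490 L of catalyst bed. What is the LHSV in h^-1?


LHSV = volumetric feed rate / catalyst volume
= 1165 L/h / 490 L
= 2.378 h^-1

2.378 h^-1


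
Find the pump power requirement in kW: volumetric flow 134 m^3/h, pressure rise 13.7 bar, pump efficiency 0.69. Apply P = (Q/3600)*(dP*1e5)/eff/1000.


Q = 134 / 3600 = 0.0372222 m^3/s
P = 0.0372222 * (13.7 * 1e5) / 0.69 / 1000 = 73.90

73.90 kW


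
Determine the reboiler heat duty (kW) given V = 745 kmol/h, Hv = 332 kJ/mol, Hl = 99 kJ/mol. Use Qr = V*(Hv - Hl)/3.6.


Qr = 745 * (332 - 99) / 3.6 = 745 * 233 / 3.6 = 48220

48220 kW


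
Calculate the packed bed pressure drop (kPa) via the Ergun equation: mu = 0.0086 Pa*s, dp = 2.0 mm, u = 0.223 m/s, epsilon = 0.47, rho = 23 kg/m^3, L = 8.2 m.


dp = 2.0 mm = 0.002 m
Viscous term = 150*0.0086*0.223*(1-0.47)^2 / (0.002^2*0.47^3) = 194578
Inertial term = 1.75*23*0.223^2*(1-0.47) / (0.002*0.47^3) = 5108.91
dP/L = 194578 + 5108.91 = 199687 Pa/m
dP = 199687 * 8.2 / 1000 = 1637 kPa

1637 kPa


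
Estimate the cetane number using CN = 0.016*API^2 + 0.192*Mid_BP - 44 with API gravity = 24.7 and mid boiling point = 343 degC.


CN = 0.016 * 24.7^2 + 0.192 * 343 - 44
CN = 9.76144 + 65.856 - 44 = 31.61744

31.61744


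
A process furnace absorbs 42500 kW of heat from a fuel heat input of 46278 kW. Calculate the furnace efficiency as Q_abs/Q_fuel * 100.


Furnace efficiency = Q_absorbed / Q_fuel * 100
= 42500 / 46278 * 100 = 91.84

91.84 %


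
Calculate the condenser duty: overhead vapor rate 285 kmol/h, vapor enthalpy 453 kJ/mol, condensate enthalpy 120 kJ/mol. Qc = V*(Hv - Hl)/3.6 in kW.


Qc = 285 * (453 - 120) / 3.6 = 285 * 333 / 3.6 = 26360

26360 kW


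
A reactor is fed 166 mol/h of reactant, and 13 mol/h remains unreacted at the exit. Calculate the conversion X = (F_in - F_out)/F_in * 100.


X = (F_in - F_out) / F_in * 100
Moles reacted = 166 - 13 = 153
X = 153 / 166 * 100
= 0.9217 * 100
= 92.17 %

92.17 %


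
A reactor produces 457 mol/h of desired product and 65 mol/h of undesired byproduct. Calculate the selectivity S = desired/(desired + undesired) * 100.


Selectivity = desired / (desired + undesired) * 100
Total products = 457 + 65 = 522 mol/h
S = 457 / 522 * 100
= 0.8755 * 100
= 87.55 %

87.55 %


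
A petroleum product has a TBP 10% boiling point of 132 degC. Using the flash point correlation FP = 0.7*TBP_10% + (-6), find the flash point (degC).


FP = 0.7 * 132 + (-6) = 86.4

86.4 degC


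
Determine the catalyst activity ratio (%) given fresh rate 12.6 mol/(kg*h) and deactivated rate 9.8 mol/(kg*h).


Activity (%) = (rate_used / rate_fresh) * 100
rate_used = 9.8, rate_fresh = 12.6
= (9.8 / 12.6) * 100
= 0.7778 * 100 = 77.78

77.78 %


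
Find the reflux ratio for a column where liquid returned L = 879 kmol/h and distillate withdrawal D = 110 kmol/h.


Reflux ratio definition: R = L / D (liquid returned / distillate withdrawn)
L = 879 kmol/h, D = 110 kmol/h
R = 879 / 110 = 7.991

7.991


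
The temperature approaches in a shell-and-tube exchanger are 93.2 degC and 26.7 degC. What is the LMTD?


LMTD = (dT1 - dT2) / ln(dT1/dT2)
= (93.2 - 26.7) / ln(93.2 / 26.7) = 66.5 / 1.25008 = 53.20

53.20 degC


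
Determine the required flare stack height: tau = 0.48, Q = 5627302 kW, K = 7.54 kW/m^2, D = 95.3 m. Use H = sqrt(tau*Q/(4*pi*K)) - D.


tau*Q/(4*pi*K) = 0.48 * 5627302 / (4 * pi * 7.54) = 28507.6
sqrt(28507.6) = 168.842
H = 168.842 - 95.3 = 73.54

73.54 m


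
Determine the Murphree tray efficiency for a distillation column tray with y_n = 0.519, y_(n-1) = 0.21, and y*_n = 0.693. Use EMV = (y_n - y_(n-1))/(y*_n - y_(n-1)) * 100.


Murphree vapor efficiency: EMV = (y_n - y_(n-1)) / (y*_n - y_(n-1)) * 100
EMV = (0.519 - 0.21) / (0.693 - 0.21) * 100 = 0.309 / 0.483 * 100 = 63.98

63.98 %


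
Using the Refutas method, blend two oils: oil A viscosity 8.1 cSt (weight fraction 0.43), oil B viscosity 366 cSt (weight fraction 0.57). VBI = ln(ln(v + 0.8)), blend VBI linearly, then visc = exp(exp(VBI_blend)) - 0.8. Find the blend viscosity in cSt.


Refutas method: VBN_i = 14.534*ln(ln(visc_i + 0.8)) + 10.975, blended linearly by mass fraction; since VBN is linear in VBI_i = ln(ln(visc_i + 0.8)) and the fractions sum to 1, blend VBI directly: visc = exp(exp(VBI_blend)) - 0.8
VBI_1 = ln(ln(8.1 + 0.8)) = 0.782097
VBI_2 = ln(ln(366 + 0.8)) = 1.77577
VBI_blend = 0.43 * 0.782097 + 0.57 * 1.77577 = 1.34849
visc_blend = exp(exp(1.34849)) - 0.8 = 46.27

46.27 cSt


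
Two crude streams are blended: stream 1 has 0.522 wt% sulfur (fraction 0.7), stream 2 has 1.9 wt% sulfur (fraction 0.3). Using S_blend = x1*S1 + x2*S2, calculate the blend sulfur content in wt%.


Linear sulfur blending: S_blend = x1*S1 + x2*S2
Contribution 1: 0.7 * 0.522 = 0.3654 wt%
Contribution 2: 0.3 * 1.9 = 0.57 wt%
S_blend = 0.3654 + 0.57 = 0.9354

0.9354 wt%


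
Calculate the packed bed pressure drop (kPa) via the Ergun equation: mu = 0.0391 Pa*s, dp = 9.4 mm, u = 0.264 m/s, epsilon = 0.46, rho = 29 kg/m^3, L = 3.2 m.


dp = 9.4 mm = 0.0094 m
Viscous term = 150*0.0391*0.264*(1-0.46)^2 / (0.0094^2*0.46^3) = 52496.5
Inertial term = 1.75*29*0.264^2*(1-0.46) / (0.0094*0.46^3) = 2087.55
dP/L = 52496.5 + 2087.55 = 54584.1 Pa/m
dP = 54584.1 * 3.2 / 1000 = 174.7 kPa

174.7 kPa


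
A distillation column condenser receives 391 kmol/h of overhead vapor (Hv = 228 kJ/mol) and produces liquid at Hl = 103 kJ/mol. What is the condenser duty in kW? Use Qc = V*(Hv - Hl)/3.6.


Qc = 391 * (228 - 103) / 3.6 = 391 * 125 / 3.6 = 13580

13580 kW


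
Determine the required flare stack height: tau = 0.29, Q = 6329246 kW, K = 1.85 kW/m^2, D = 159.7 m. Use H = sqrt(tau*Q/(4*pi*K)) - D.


tau*Q/(4*pi*K) = 0.29 * 6329246 / (4 * pi * 1.85) = 78953
sqrt(78953) = 280.986
H = 280.986 - 159.7 = 121.3

121.3 m


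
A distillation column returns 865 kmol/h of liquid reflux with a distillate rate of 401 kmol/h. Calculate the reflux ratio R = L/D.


Reflux ratio definition: R = L / D (liquid returned / distillate withdrawn)
L = 865 kmol/h, D = 401 kmol/h
R = 865 / 401 = 2.157

2.157


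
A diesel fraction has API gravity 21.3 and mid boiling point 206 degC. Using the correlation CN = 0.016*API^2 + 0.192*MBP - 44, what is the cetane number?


CN = 0.016 * 21.3^2 + 0.192 * 206 - 44
CN = 7.25904 + 39.552 - 44 = 2.81104

2.81104


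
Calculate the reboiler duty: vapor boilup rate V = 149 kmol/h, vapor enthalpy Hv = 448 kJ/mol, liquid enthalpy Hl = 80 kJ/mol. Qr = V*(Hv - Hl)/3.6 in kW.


Qr = 149 * (448 - 80) / 3.6 = 149 * 368 / 3.6 = 15230

15230 kW


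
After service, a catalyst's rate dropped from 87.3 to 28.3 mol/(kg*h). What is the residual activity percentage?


Activity (%) = (rate_used / rate_fresh) * 100
rate_used = 28.3, rate_fresh = 87.3
= (28.3 / 87.3) * 100
= 0.3242 * 100 = 32.42

32.42 %
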